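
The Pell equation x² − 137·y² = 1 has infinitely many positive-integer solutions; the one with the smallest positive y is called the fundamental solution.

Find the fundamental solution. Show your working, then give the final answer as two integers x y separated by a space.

√137 → a₀=11, period (1,2,2,1,1,2,2,1,22); ℓ=9 odd so k=17
a_0=11:  p_0=11·1+0=11,  q_0=11·0+1=1
a_1=1:  p_1=1·11+1=12,  q_1=1·1+0=1
a_2=2:  p_2=2·12+11=35,  q_2=2·1+1=3
a_3=2:  p_3=2·35+12=82,  q_3=2·3+1=7
a_4=1:  p_4=1·82+35=117,  q_4=1·7+3=10
a_5=1:  p_5=1·117+82=199,  q_5=1·10+7=17
a_6=2:  p_6=2·199+117=515,  q_6=2·17+10=44
…
a_8=1:  p_8=1·1229+515=1744,  q_8=1·105+44=149
a_9=22:  p_9=22·1744+1229=39597,  q_9=22·149+105=3383
a_10=1:  p_10=1·39597+1744=41341,  q_10=1·3383+149=3532
a_11=2:  p_11=2·41341+39597=122279,  q_11=2·3532+3383=10447
…
a_13=1:  p_13=1·285899+122279=408178,  q_13=1·24426+10447=34873
a_14=1:  p_14=1·408178+285899=694077,  q_14=1·34873+24426=59299
a_15=2:  p_15=2·694077+408178=1796332,  q_15=2·59299+34873=153471
a_16=2:  p_16=2·1796332+694077=4286741,  q_16=2·153471+59299=366241
a_17=1:  p_17=1·4286741+1796332=6083073,  q_17=1·366241+153471=519712
fundamental: x₁=6083073, y₁=519712  (since 37003777123329 − 137·270100562944 = 1)

6083073 519712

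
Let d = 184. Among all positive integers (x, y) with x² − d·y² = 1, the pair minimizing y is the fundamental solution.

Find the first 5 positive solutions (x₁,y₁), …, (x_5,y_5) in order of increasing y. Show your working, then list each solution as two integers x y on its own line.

24335 1794
1184384449 87313980
57643991108495 4249571404806
2805533046066067201 206826640184594040
136545293294391499564175 10066252573534620521994

[13; 1,1,3,2,1,2,1,2,3,1,1,26] for √184; ℓ=12 ⇒ convergent index 11
i=0: a=13 ⇒ p=13, q=1
i=1: a=1 ⇒ p=14, q=1
i=2: a=1 ⇒ p=27, q=2
…
i=4: a=2 ⇒ p=217, q=16
…
i=7: a=1 ⇒ p=1153, q=85
i=8: a=2 ⇒ p=3147, q=232
i=9: a=3 ⇒ p=10594, q=781
i=10: a=1 ⇒ p=13741, q=1013
i=11: a=1 ⇒ p=24335, q=1794
→ (24335, 1794).  Check: 24335²=592192225, 184·1794²=592192224, difference 1.
k=2:  x_2 = 24335·24335+184·1794·1794 = 1184384449,  y_2 = 24335·1794+1794·24335 = 87313980
k=3:  x_3 = 24335·1184384449+184·1794·87313980 = 57643991108495,  y_3 = 24335·87313980+1794·1184384449 = 4249571404806
k=4:  x_4 = 24335·57643991108495+184·1794·4249571404806 = 2805533046066067201,  y_4 = 24335·4249571404806+1794·57643991108495 = 206826640184594040
k=5:  x_5 = 24335·2805533046066067201+184·1794·206826640184594040 = 136545293294391499564175,  y_5 = 24335·206826640184594040+1794·2805533046066067201 = 10066252573534620521994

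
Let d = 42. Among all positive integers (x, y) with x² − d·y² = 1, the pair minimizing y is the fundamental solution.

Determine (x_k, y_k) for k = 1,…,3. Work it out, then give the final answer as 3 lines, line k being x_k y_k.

[6; 2,12] for √42; ℓ=2 ⇒ convergent index 1
a_0=6:  p_0=6·1+0=6,  q_0=6·0+1=1
a_1=2:  p_1=2·6+1=13,  q_1=2·1+0=2
fundamental: x₁=13, y₁=2  (since 169 − 42·4 = 1)
(13+2√42)^2 = 337 + 52√42
(13+2√42)^3 = 8749 + 1350√42

13 2
337 52
8749 1350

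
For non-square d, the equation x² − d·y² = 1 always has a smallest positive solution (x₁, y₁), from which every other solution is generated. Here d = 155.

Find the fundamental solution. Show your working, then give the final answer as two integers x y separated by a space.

d=155: √d = [12; 2,4,2,24] (ℓ=4, even), read p_3/q_3
step 0: (12, 1)  from 12·(1,0) + (0,1)
step 1: (25, 2)  from 2·(12,1) + (1,0)
step 2: (112, 9)  from 4·(25,2) + (12,1)
step 3: (249, 20)  from 2·(112,9) + (25,2)
fundamental: x₁=249, y₁=20  (since 62001 − 155·400 = 1)

249 20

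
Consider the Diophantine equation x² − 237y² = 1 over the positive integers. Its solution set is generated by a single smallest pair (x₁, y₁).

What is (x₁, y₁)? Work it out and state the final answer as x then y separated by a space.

228151 14820

√237 → a₀=15, period (2,1,1,7,10,7,1,1,2,30); ℓ=10 even so k=9
k=0  a_k=15  p_k/q_k = 15/1
…
k=2  a_k=1  p_k/q_k = 46/3
k=3  a_k=1  p_k/q_k = 77/5
…
k=5  a_k=10  p_k/q_k = 5927/385
k=6  a_k=7  p_k/q_k = 42074/2733
…
k=8  a_k=1  p_k/q_k = 90075/5851
k=9  a_k=2  p_k/q_k = 228151/14820
→ (228151, 14820).  Check: 228151²=52052878801, 237·14820²=52052878800, difference 1.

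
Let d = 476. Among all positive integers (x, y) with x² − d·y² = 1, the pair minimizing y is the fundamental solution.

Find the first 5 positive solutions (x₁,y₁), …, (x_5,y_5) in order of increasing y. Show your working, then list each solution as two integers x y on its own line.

28799 1320
1658764801 76029360
95541534979199 4379139075960
5503001330073139201 252229652421114720
316961870514011136719999 14527923515772226566600

√476 → a₀=21, period (1,4,2,10,2,4,1,42); ℓ=8 even so k=7
k=0  a_k=21  p_k/q_k = 21/1
k=1  a_k=1  p_k/q_k = 22/1
k=2  a_k=4  p_k/q_k = 109/5
k=3  a_k=2  p_k/q_k = 240/11
k=4  a_k=10  p_k/q_k = 2509/115
k=5  a_k=2  p_k/q_k = 5258/241
k=6  a_k=4  p_k/q_k = 23541/1079
k=7  a_k=1  p_k/q_k = 28799/1320
→ (28799, 1320).  Check: 28799²=829382401, 476·1320²=829382400, difference 1.
k=2:  x_2 = 28799·28799+476·1320·1320 = 1658764801,  y_2 = 28799·1320+1320·28799 = 76029360
k=3:  x_3 = 28799·1658764801+476·1320·76029360 = 95541534979199,  y_3 = 28799·76029360+1320·1658764801 = 4379139075960
k=4:  x_4 = 28799·95541534979199+476·1320·4379139075960 = 5503001330073139201,  y_4 = 28799·4379139075960+1320·95541534979199 = 252229652421114720
k=5:  x_5 = 28799·5503001330073139201+476·1320·252229652421114720 = 316961870514011136719999,  y_5 = 28799·252229652421114720+1320·5503001330073139201 = 14527923515772226566600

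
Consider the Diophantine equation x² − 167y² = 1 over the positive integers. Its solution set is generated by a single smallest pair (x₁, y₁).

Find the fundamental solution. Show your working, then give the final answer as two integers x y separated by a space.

168 13

d=167: √d = [12; 1,11,1,24] (ℓ=4, even), read p_3/q_3
a_0=12:  p_0=12·1+0=12,  q_0=12·0+1=1
…
a_2=11:  p_2=11·13+12=155,  q_2=11·1+1=12
a_3=1:  p_3=1·155+13=168,  q_3=1·12+1=13
fundamental: x₁=168, y₁=13  (since 28224 − 167·169 = 1)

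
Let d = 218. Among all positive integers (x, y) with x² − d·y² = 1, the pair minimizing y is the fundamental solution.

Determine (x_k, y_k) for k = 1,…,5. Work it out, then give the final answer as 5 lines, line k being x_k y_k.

d=218: √d = [14; 1,3,3,1,28] (ℓ=5, odd), read p_9/q_9
k=0  a_k=14  p_k/q_k = 14/1
…
k=5  a_k=28  p_k/q_k = 7220/489
…
k=7  a_k=3  p_k/q_k = 29633/2007
k=8  a_k=3  p_k/q_k = 96370/6527
k=9  a_k=1  p_k/q_k = 126003/8534
fundamental: x₁=126003, y₁=8534  (since 15876756009 − 218·72829156 = 1)
(x_2, y_2) = (126003·126003 + 218·8534·8534, 126003·8534 + 8534·126003) = (31753512017, 2150619204)
(x_3, y_3) = (126003·31753512017 + 218·8534·2150619204, 126003·2150619204 + 8534·31753512017) = (8002075549230099, 541968943114690)
(x_4, y_4) = (126003·8002075549230099 + 218·8534·541968943114690, 126003·541968943114690 + 8534·8002075549230099) = (2016571050827526816577, 136579425476409948936)
(x_5, y_5) = (126003·2016571050827526816577 + 218·8534·136579425476409948936, 126003·136579425476409948936 + 8534·2016571050827526816577) = (508188004226839647389073363, 34418834696066196648450926)

126003 8534
31753512017 2150619204
8002075549230099 541968943114690
2016571050827526816577 136579425476409948936
508188004226839647389073363 34418834696066196648450926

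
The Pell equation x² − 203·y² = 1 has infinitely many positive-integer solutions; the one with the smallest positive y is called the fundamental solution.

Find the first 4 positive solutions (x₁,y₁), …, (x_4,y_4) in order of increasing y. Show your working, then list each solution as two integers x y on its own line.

57 4
6497 456
740601 51980
84422017 5925264

d=203: √d = [14; 4,28] (ℓ=2, even), read p_1/q_1
i=0: a=14 ⇒ p=14, q=1
i=1: a=4 ⇒ p=57, q=4
fundamental: x₁=57, y₁=4  (since 3249 − 203·16 = 1)
(57+4√203)^2 = 6497 + 456√203
(57+4√203)^3 = 740601 + 51980√203
(57+4√203)^4 = 84422017 + 5925264√203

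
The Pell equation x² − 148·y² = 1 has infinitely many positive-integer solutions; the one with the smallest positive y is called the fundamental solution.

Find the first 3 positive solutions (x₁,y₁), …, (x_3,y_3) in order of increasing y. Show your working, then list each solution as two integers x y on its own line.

[12; 6,24] for √148; ℓ=2 ⇒ convergent index 1
a_0=12:  p_0=12·1+0=12,  q_0=12·0+1=1
a_1=6:  p_1=6·12+1=73,  q_1=6·1+0=6
(x₁, y₁) = (73, 6);  73² − 148·6² = 1 ✓
(x_2, y_2) = (73·73 + 148·6·6, 73·6 + 6·73) = (10657, 876)
(x_3, y_3) = (73·10657 + 148·6·876, 73·876 + 6·10657) = (1555849, 127890)

73 6
10657 876
1555849 127890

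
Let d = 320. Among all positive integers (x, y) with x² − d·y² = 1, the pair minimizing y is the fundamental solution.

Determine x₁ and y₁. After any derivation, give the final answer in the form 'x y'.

√320 = [17; 1,7,1,34, …], period ℓ=4 (even) → k=3
k=0  a_k=17  p_k/q_k = 17/1
…
k=2  a_k=7  p_k/q_k = 143/8
k=3  a_k=1  p_k/q_k = 161/9
→ (161, 9).  Check: 161²=25921, 320·9²=25920, difference 1.

161 9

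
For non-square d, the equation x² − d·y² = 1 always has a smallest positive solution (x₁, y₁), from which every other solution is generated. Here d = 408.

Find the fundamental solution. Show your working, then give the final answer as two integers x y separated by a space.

101 5

√408 = [20; 5,40, …], period ℓ=2 (even) → k=1
i=0: a=20 ⇒ p=20, q=1
i=1: a=5 ⇒ p=101, q=5
fundamental: x₁=101, y₁=5  (since 10201 − 408·25 = 1)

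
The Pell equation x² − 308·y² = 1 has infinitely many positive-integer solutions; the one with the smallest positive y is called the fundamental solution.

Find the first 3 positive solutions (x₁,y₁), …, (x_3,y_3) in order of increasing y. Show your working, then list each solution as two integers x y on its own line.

351 20
246401 14040
172973151 9856060

[17; 1,1,4,1,1,34] for √308; ℓ=6 ⇒ convergent index 5
step 0: (17, 1)  from 17·(1,0) + (0,1)
…
step 2: (35, 2)  from 1·(18,1) + (17,1)
step 3: (158, 9)  from 4·(35,2) + (18,1)
step 4: (193, 11)  from 1·(158,9) + (35,2)
step 5: (351, 20)  from 1·(193,11) + (158,9)
(x₁, y₁) = (351, 20);  351² − 308·20² = 1 ✓
k=2:  x_2 = 351·351+308·20·20 = 246401,  y_2 = 351·20+20·351 = 14040
k=3:  x_3 = 351·246401+308·20·14040 = 172973151,  y_3 = 351·14040+20·246401 = 9856060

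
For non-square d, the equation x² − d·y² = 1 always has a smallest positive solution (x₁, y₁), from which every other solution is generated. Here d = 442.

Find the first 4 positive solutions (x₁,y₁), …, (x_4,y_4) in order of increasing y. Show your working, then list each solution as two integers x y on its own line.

883 42
1559377 74172
2753858899 130987710
4863313256257 231324221688

d=442: √d = [21; 42] (ℓ=1, odd), read p_1/q_1
a_0=21:  p_0=21·1+0=21,  q_0=21·0+1=1
a_1=42:  p_1=42·21+1=883,  q_1=42·1+0=42
fundamental: x₁=883, y₁=42  (since 779689 − 442·1764 = 1)
k=2:  x_2 = 883·883+442·42·42 = 1559377,  y_2 = 883·42+42·883 = 74172
k=3:  x_3 = 883·1559377+442·42·74172 = 2753858899,  y_3 = 883·74172+42·1559377 = 130987710
k=4:  x_4 = 883·2753858899+442·42·130987710 = 4863313256257,  y_4 = 883·130987710+42·2753858899 = 231324221688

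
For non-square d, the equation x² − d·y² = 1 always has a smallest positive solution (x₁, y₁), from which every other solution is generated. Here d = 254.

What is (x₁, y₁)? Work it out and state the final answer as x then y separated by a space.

d=254: √d = [15; 1,14,1,30] (ℓ=4, even), read p_3/q_3
a_0=15:  p_0=15·1+0=15,  q_0=15·0+1=1
a_1=1:  p_1=1·15+1=16,  q_1=1·1+0=1
a_2=14:  p_2=14·16+15=239,  q_2=14·1+1=15
a_3=1:  p_3=1·239+16=255,  q_3=1·15+1=16
fundamental: x₁=255, y₁=16  (since 65025 − 254·256 = 1)

255 16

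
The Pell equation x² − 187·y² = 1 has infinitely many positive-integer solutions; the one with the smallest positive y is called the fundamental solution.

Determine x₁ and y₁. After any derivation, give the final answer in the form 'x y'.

1682 123

d=187: √d = [13; 1,2,13,2,1,26] (ℓ=6, even), read p_5/q_5
a_0=13:  p_0=13·1+0=13,  q_0=13·0+1=1
a_1=1:  p_1=1·13+1=14,  q_1=1·1+0=1
…
a_3=13:  p_3=13·41+14=547,  q_3=13·3+1=40
a_4=2:  p_4=2·547+41=1135,  q_4=2·40+3=83
a_5=1:  p_5=1·1135+547=1682,  q_5=1·83+40=123
→ (1682, 123).  Check: 1682²=2829124, 187·123²=2829123, difference 1.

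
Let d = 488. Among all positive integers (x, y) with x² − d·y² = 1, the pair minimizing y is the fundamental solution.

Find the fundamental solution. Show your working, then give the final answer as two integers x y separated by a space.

243 11

√488 = [22; 11,44, …], period ℓ=2 (even) → k=1
i=0: a=22 ⇒ p=22, q=1
i=1: a=11 ⇒ p=243, q=11
→ (243, 11).  Check: 243²=59049, 488·11²=59048, difference 1.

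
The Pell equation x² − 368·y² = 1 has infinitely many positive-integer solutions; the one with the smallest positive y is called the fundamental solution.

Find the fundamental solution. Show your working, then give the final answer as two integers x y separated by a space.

[19; 5,2,5,38] for √368; ℓ=4 ⇒ convergent index 3
step 0: (19, 1)  from 19·(1,0) + (0,1)
…
step 2: (211, 11)  from 2·(96,5) + (19,1)
step 3: (1151, 60)  from 5·(211,11) + (96,5)
→ (1151, 60).  Check: 1151²=1324801, 368·60²=1324800, difference 1.

1151 60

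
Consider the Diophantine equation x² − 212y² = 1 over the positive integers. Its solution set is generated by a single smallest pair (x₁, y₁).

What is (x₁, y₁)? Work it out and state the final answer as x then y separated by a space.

66249 4550

d=212: √d = [14; 1,1,3,1,1,…,1,1,28] (ℓ=14, even), read p_13/q_13
k=0  a_k=14  p_k/q_k = 14/1
…
k=2  a_k=1  p_k/q_k = 29/2
k=3  a_k=3  p_k/q_k = 102/7
k=4  a_k=1  p_k/q_k = 131/9
…
k=6  a_k=1  p_k/q_k = 364/25
…
k=9  a_k=1  p_k/q_k = 5198/357
k=10  a_k=1  p_k/q_k = 7979/548
…
k=12  a_k=1  p_k/q_k = 37114/2549
k=13  a_k=1  p_k/q_k = 66249/4550
fundamental: x₁=66249, y₁=4550  (since 4388930001 − 212·20702500 = 1)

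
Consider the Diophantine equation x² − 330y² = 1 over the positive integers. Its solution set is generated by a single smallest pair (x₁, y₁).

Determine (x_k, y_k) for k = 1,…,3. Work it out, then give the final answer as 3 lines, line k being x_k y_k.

109 6
23761 1308
5179789 285138

[18; 6,36] for √330; ℓ=2 ⇒ convergent index 1
a_0=18:  p_0=18·1+0=18,  q_0=18·0+1=1
a_1=6:  p_1=6·18+1=109,  q_1=6·1+0=6
→ (109, 6).  Check: 109²=11881, 330·6²=11880, difference 1.
(109+6√330)^2 = 23761 + 1308√330
(109+6√330)^3 = 5179789 + 285138√330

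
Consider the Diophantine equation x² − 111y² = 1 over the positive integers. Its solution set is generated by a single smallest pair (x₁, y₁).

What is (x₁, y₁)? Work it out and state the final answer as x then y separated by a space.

[10; 1,1,6,1,1,20] for √111; ℓ=6 ⇒ convergent index 5
a_0=10:  p_0=10·1+0=10,  q_0=10·0+1=1
…
a_3=6:  p_3=6·21+11=137,  q_3=6·2+1=13
a_4=1:  p_4=1·137+21=158,  q_4=1·13+2=15
a_5=1:  p_5=1·158+137=295,  q_5=1·15+13=28
(x₁, y₁) = (295, 28);  295² − 111·28² = 1 ✓

295 28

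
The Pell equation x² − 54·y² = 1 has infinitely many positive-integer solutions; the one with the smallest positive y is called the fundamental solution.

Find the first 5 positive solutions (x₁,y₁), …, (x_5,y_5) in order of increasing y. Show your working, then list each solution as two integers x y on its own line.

d=54: √d = [7; 2,1,6,1,2,14] (ℓ=6, even), read p_5/q_5
a_0=7:  p_0=7·1+0=7,  q_0=7·0+1=1
a_1=2:  p_1=2·7+1=15,  q_1=2·1+0=2
…
a_4=1:  p_4=1·147+22=169,  q_4=1·20+3=23
a_5=2:  p_5=2·169+147=485,  q_5=2·23+20=66
→ (485, 66).  Check: 485²=235225, 54·66²=235224, difference 1.
(485+66√54)^2 = 470449 + 64020√54
(485+66√54)^3 = 456335045 + 62099334√54
(485+66√54)^4 = 442644523201 + 60236289960√54
(485+66√54)^5 = 429364731169925 + 58429139161866√54

485 66
470449 64020
456335045 62099334
442644523201 60236289960
429364731169925 58429139161866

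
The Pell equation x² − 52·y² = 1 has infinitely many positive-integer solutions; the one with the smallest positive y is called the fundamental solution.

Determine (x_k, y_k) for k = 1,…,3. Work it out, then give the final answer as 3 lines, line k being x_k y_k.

649 90
842401 116820
1093435849 151632270

√52 = [7; 4,1,2,1,4,14, …], period ℓ=6 (even) → k=5
a_0=7:  p_0=7·1+0=7,  q_0=7·0+1=1
a_1=4:  p_1=4·7+1=29,  q_1=4·1+0=4
…
a_4=1:  p_4=1·101+36=137,  q_4=1·14+5=19
a_5=4:  p_5=4·137+101=649,  q_5=4·19+14=90
(x₁, y₁) = (649, 90);  649² − 52·90² = 1 ✓
(649+90√52)^2 = 842401 + 116820√52
(649+90√52)^3 = 1093435849 + 151632270√52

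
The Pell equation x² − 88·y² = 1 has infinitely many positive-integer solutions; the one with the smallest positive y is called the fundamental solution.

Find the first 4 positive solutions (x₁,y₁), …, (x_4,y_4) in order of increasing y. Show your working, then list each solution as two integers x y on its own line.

√88 = [9; 2,1,1,1,2,18, …], period ℓ=6 (even) → k=5
step 0: (9, 1)  from 9·(1,0) + (0,1)
step 1: (19, 2)  from 2·(9,1) + (1,0)
step 2: (28, 3)  from 1·(19,2) + (9,1)
step 3: (47, 5)  from 1·(28,3) + (19,2)
step 4: (75, 8)  from 1·(47,5) + (28,3)
step 5: (197, 21)  from 2·(75,8) + (47,5)
→ (197, 21).  Check: 197²=38809, 88·21²=38808, difference 1.
k=2:  x_2 = 197·197+88·21·21 = 77617,  y_2 = 197·21+21·197 = 8274
k=3:  x_3 = 197·77617+88·21·8274 = 30580901,  y_3 = 197·8274+21·77617 = 3259935
k=4:  x_4 = 197·30580901+88·21·3259935 = 12048797377,  y_4 = 197·3259935+21·30580901 = 1284406116

197 21
77617 8274
30580901 3259935
12048797377 1284406116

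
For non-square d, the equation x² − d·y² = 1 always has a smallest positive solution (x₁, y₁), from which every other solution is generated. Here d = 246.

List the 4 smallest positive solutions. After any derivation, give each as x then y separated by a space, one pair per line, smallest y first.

√246 → a₀=15, period (1,2,5,1,14,1,5,2,1,30); ℓ=10 even so k=9
a_0=15:  p_0=15·1+0=15,  q_0=15·0+1=1
…
a_5=14:  p_5=14·298+251=4423,  q_5=14·19+16=282
…
a_8=2:  p_8=2·28028+4721=60777,  q_8=2·1787+301=3875
a_9=1:  p_9=1·60777+28028=88805,  q_9=1·3875+1787=5662
fundamental: x₁=88805, y₁=5662  (since 7886328025 − 246·32058244 = 1)
k=2:  x_2 = 88805·88805+246·5662·5662 = 15772656049,  y_2 = 88805·5662+5662·88805 = 1005627820
k=3:  x_3 = 88805·15772656049+246·5662·1005627820 = 2801381440774085,  y_3 = 88805·1005627820+5662·15772656049 = 178609557104538
k=4:  x_4 = 88805·2801381440774085+246·5662·178609557104538 = 497553357680112580801,  y_4 = 88805·178609557104538+5662·2801381440774085 = 31722843436331366360

88805 5662
15772656049 1005627820
2801381440774085 178609557104538
497553357680112580801 31722843436331366360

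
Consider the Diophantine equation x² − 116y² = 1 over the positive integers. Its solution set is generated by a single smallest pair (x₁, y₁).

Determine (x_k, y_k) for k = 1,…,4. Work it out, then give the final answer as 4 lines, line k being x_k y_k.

√116 = [10; 1,3,2,1,4,1,2,3,1,20, …], period ℓ=10 (even) → k=9
i=0: a=10 ⇒ p=10, q=1
…
i=4: a=1 ⇒ p=140, q=13
…
i=8: a=3 ⇒ p=7550, q=701
i=9: a=1 ⇒ p=9801, q=910
→ (9801, 910).  Check: 9801²=96059601, 116·910²=96059600, difference 1.
(x_2, y_2) = (9801·9801 + 116·910·910, 9801·910 + 910·9801) = (192119201, 17837820)
(x_3, y_3) = (9801·192119201 + 116·910·17837820, 9801·17837820 + 910·192119201) = (3765920568201, 349656946730)
(x_4, y_4) = (9801·3765920568201 + 116·910·349656946730, 9801·349656946730 + 910·3765920568201) = (73819574785756801, 6853975451963640)

9801 910
192119201 17837820
3765920568201 349656946730
73819574785756801 6853975451963640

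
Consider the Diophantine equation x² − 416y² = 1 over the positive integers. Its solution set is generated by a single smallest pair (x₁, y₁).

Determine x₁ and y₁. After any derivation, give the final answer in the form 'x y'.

5201 255

[20; 2,1,1,9,1,1,2,40] for √416; ℓ=8 ⇒ convergent index 7
k=0  a_k=20  p_k/q_k = 20/1
k=1  a_k=2  p_k/q_k = 41/2
…
k=3  a_k=1  p_k/q_k = 102/5
k=4  a_k=9  p_k/q_k = 979/48
k=5  a_k=1  p_k/q_k = 1081/53
k=6  a_k=1  p_k/q_k = 2060/101
k=7  a_k=2  p_k/q_k = 5201/255
→ (5201, 255).  Check: 5201²=27050401, 416·255²=27050400, difference 1.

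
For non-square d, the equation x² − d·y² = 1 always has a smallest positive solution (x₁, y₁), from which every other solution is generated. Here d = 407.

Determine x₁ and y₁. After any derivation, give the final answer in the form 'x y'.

2663 132

[20; 5,1,2,1,5,40] for √407; ℓ=6 ⇒ convergent index 5
step 0: (20, 1)  from 20·(1,0) + (0,1)
step 1: (101, 5)  from 5·(20,1) + (1,0)
…
step 4: (464, 23)  from 1·(343,17) + (121,6)
step 5: (2663, 132)  from 5·(464,23) + (343,17)
fundamental: x₁=2663, y₁=132  (since 7091569 − 407·17424 = 1)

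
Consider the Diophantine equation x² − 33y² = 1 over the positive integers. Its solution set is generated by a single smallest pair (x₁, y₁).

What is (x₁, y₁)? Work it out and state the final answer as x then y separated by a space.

23 4

√33 → a₀=5, period (1,2,1,10); ℓ=4 even so k=3
k=0  a_k=5  p_k/q_k = 5/1
k=1  a_k=1  p_k/q_k = 6/1
k=2  a_k=2  p_k/q_k = 17/3
k=3  a_k=1  p_k/q_k = 23/4
(x₁, y₁) = (23, 4);  23² − 33·4² = 1 ✓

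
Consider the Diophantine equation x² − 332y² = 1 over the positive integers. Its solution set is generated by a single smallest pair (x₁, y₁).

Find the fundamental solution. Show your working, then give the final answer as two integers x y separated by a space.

13447 738

d=332: √d = [18; 4,1,1,8,1,1,4,36] (ℓ=8, even), read p_7/q_7
step 0: (18, 1)  from 18·(1,0) + (0,1)
step 1: (73, 4)  from 4·(18,1) + (1,0)
step 2: (91, 5)  from 1·(73,4) + (18,1)
…
step 5: (1567, 86)  from 1·(1403,77) + (164,9)
step 6: (2970, 163)  from 1·(1567,86) + (1403,77)
step 7: (13447, 738)  from 4·(2970,163) + (1567,86)
→ (13447, 738).  Check: 13447²=180821809, 332·738²=180821808, difference 1.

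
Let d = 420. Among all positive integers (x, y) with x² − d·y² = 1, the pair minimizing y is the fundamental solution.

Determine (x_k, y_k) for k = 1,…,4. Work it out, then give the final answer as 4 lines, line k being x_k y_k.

41 2
3361 164
275561 13446
22592641 1102408

√420 → a₀=20, period (2,40); ℓ=2 even so k=1
k=0  a_k=20  p_k/q_k = 20/1
k=1  a_k=2  p_k/q_k = 41/2
fundamental: x₁=41, y₁=2  (since 1681 − 420·4 = 1)
(x_2, y_2) = (41·41 + 420·2·2, 41·2 + 2·41) = (3361, 164)
(x_3, y_3) = (41·3361 + 420·2·164, 41·164 + 2·3361) = (275561, 13446)
(x_4, y_4) = (41·275561 + 420·2·13446, 41·13446 + 2·275561) = (22592641, 1102408)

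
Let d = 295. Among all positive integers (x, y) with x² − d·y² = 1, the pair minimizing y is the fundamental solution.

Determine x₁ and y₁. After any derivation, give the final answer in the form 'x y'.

2024999 117900

[17; 5,1,2,3,2,6,2,3,2,1,5,34] for √295; ℓ=12 ⇒ convergent index 11
k=0  a_k=17  p_k/q_k = 17/1
k=1  a_k=5  p_k/q_k = 86/5
k=2  a_k=1  p_k/q_k = 103/6
k=3  a_k=2  p_k/q_k = 292/17
…
k=5  a_k=2  p_k/q_k = 2250/131
k=6  a_k=6  p_k/q_k = 14479/843
…
k=10  a_k=1  p_k/q_k = 355517/20699
k=11  a_k=5  p_k/q_k = 2024999/117900
(x₁, y₁) = (2024999, 117900);  2024999² − 295·117900² = 1 ✓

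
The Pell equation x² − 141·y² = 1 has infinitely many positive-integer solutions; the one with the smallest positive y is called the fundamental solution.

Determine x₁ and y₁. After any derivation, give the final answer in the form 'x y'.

95 8

√141 = [11; 1,6,1,22, …], period ℓ=4 (even) → k=3
k=0  a_k=11  p_k/q_k = 11/1
…
k=2  a_k=6  p_k/q_k = 83/7
k=3  a_k=1  p_k/q_k = 95/8
→ (95, 8).  Check: 95²=9025, 141·8²=9024, difference 1.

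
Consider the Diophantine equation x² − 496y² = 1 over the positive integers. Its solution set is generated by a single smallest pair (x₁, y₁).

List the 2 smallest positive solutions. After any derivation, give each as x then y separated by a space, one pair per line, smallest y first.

4620799 207480
42703566796801 1917446753040

[22; 3,1,2,4,1,…,1,3,44] for √496; ℓ=16 ⇒ convergent index 15
step 0: (22, 1)  from 22·(1,0) + (0,1)
…
step 4: (1069, 48)  from 4·(245,11) + (89,4)
…
step 7: (6080, 273)  from 2·(2383,107) + (1314,59)
…
step 9: (35166, 1579)  from 2·(14543,653) + (6080,273)
step 10: (49709, 2232)  from 1·(35166,1579) + (14543,653)
…
step 14: (1252502, 56239)  from 1·(863293,38763) + (389209,17476)
step 15: (4620799, 207480)  from 3·(1252502,56239) + (863293,38763)
(x₁, y₁) = (4620799, 207480);  4620799² − 496·207480² = 1 ✓
(x_2, y_2) = (4620799·4620799 + 496·207480·207480, 4620799·207480 + 207480·4620799) = (42703566796801, 1917446753040)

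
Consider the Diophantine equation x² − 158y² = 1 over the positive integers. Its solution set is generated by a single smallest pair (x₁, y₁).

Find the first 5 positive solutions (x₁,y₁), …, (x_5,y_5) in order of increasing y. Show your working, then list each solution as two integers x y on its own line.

7743 616
119908097 9539376
1856896782399 147726776120
28755903452322817 2287696845454944
445313919005774361663 35427273200988486664

√158 → a₀=12, period (1,1,3,12,3,1,1,24); ℓ=8 even so k=7
step 0: (12, 1)  from 12·(1,0) + (0,1)
step 1: (13, 1)  from 1·(12,1) + (1,0)
…
step 4: (1081, 86)  from 12·(88,7) + (25,2)
step 5: (3331, 265)  from 3·(1081,86) + (88,7)
step 6: (4412, 351)  from 1·(3331,265) + (1081,86)
step 7: (7743, 616)  from 1·(4412,351) + (3331,265)
(x₁, y₁) = (7743, 616);  7743² − 158·616² = 1 ✓
k=2:  x_2 = 7743·7743+158·616·616 = 119908097,  y_2 = 7743·616+616·7743 = 9539376
k=3:  x_3 = 7743·119908097+158·616·9539376 = 1856896782399,  y_3 = 7743·9539376+616·119908097 = 147726776120
k=4:  x_4 = 7743·1856896782399+158·616·147726776120 = 28755903452322817,  y_4 = 7743·147726776120+616·1856896782399 = 2287696845454944
k=5:  x_5 = 7743·28755903452322817+158·616·2287696845454944 = 445313919005774361663,  y_5 = 7743·2287696845454944+616·28755903452322817 = 35427273200988486664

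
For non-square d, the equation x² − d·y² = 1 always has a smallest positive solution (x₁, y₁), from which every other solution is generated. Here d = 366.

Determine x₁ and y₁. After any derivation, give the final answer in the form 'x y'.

√366 = [19; 7,1,1,1,2,12,2,1,1,1,7,38, …], period ℓ=12 (even) → k=11
k=0  a_k=19  p_k/q_k = 19/1
…
k=2  a_k=1  p_k/q_k = 153/8
k=3  a_k=1  p_k/q_k = 287/15
k=4  a_k=1  p_k/q_k = 440/23
k=5  a_k=2  p_k/q_k = 1167/61
k=6  a_k=12  p_k/q_k = 14444/755
k=7  a_k=2  p_k/q_k = 30055/1571
k=8  a_k=1  p_k/q_k = 44499/2326
k=9  a_k=1  p_k/q_k = 74554/3897
k=10  a_k=1  p_k/q_k = 119053/6223
k=11  a_k=7  p_k/q_k = 907925/47458
(x₁, y₁) = (907925, 47458);  907925² − 366·47458² = 1 ✓

907925 47458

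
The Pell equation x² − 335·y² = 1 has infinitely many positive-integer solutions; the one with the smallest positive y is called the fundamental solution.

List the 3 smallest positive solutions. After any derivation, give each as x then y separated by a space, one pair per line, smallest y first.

[18; 3,3,3,36] for √335; ℓ=4 ⇒ convergent index 3
i=0: a=18 ⇒ p=18, q=1
i=1: a=3 ⇒ p=55, q=3
i=2: a=3 ⇒ p=183, q=10
i=3: a=3 ⇒ p=604, q=33
fundamental: x₁=604, y₁=33  (since 364816 − 335·1089 = 1)
n=2: (604,33)∘(604,33) = (604·604+335·33·33, 604·33+33·604) = (729631,39864)
n=3: (729631,39864)∘(604,33) = (604·729631+335·33·39864, 604·39864+33·729631) = (881393644,48155679)

604 33
729631 39864
881393644 48155679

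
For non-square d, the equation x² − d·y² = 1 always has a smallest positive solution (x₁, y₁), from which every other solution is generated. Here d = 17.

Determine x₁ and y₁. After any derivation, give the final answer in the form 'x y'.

[4; 8] for √17; ℓ=1 ⇒ convergent index 1
k=0  a_k=4  p_k/q_k = 4/1
k=1  a_k=8  p_k/q_k = 33/8
→ (33, 8).  Check: 33²=1089, 17·8²=1088, difference 1.

33 8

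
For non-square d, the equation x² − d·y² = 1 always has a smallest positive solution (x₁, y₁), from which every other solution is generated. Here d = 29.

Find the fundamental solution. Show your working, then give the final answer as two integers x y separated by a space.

9801 1820

[5; 2,1,1,2,10] for √29; ℓ=5 ⇒ convergent index 9
step 0: (5, 1)  from 5·(1,0) + (0,1)
…
step 2: (16, 3)  from 1·(11,2) + (5,1)
step 3: (27, 5)  from 1·(16,3) + (11,2)
step 4: (70, 13)  from 2·(27,5) + (16,3)
step 5: (727, 135)  from 10·(70,13) + (27,5)
step 6: (1524, 283)  from 2·(727,135) + (70,13)
…
step 8: (3775, 701)  from 1·(2251,418) + (1524,283)
step 9: (9801, 1820)  from 2·(3775,701) + (2251,418)
→ (9801, 1820).  Check: 9801²=96059601, 29·1820²=96059600, difference 1.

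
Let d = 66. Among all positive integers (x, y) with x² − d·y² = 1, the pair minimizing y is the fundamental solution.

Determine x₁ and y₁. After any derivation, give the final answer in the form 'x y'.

d=66: √d = [8; 8,16] (ℓ=2, even), read p_1/q_1
k=0  a_k=8  p_k/q_k = 8/1
k=1  a_k=8  p_k/q_k = 65/8
→ (65, 8).  Check: 65²=4225, 66·8²=4224, difference 1.

65 8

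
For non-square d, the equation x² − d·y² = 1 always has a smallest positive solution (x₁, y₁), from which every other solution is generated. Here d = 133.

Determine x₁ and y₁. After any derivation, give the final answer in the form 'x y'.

2588599 224460

d=133: √d = [11; 1,1,7,5,1,…,1,1,22] (ℓ=16, even), read p_15/q_15
a_0=11:  p_0=11·1+0=11,  q_0=11·0+1=1
a_1=1:  p_1=1·11+1=12,  q_1=1·1+0=1
…
a_3=7:  p_3=7·23+12=173,  q_3=7·2+1=15
…
a_5=1:  p_5=1·888+173=1061,  q_5=1·77+15=92
a_6=1:  p_6=1·1061+888=1949,  q_6=1·92+77=169
a_7=1:  p_7=1·1949+1061=3010,  q_7=1·169+92=261
…
a_9=1:  p_9=1·7969+3010=10979,  q_9=1·691+261=952
…
a_11=1:  p_11=1·18948+10979=29927,  q_11=1·1643+952=2595
…
a_13=7:  p_13=7·168583+29927=1210008,  q_13=7·14618+2595=104921
a_14=1:  p_14=1·1210008+168583=1378591,  q_14=1·104921+14618=119539
a_15=1:  p_15=1·1378591+1210008=2588599,  q_15=1·119539+104921=224460
fundamental: x₁=2588599, y₁=224460  (since 6700844782801 − 133·50382291600 = 1)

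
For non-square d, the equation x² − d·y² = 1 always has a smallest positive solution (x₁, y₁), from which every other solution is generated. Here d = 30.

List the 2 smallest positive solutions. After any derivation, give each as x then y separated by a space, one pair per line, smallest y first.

√30 = [5; 2,10, …], period ℓ=2 (even) → k=1
a_0=5:  p_0=5·1+0=5,  q_0=5·0+1=1
a_1=2:  p_1=2·5+1=11,  q_1=2·1+0=2
→ (11, 2).  Check: 11²=121, 30·2²=120, difference 1.
(11+2√30)^2 = 241 + 44√30

11 2
241 44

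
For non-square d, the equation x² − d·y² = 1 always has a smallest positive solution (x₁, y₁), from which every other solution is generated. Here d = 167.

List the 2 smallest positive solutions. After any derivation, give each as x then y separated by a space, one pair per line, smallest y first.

√167 = [12; 1,11,1,24, …], period ℓ=4 (even) → k=3
step 0: (12, 1)  from 12·(1,0) + (0,1)
…
step 2: (155, 12)  from 11·(13,1) + (12,1)
step 3: (168, 13)  from 1·(155,12) + (13,1)
→ (168, 13).  Check: 168²=28224, 167·13²=28223, difference 1.
k=2:  x_2 = 168·168+167·13·13 = 56447,  y_2 = 168·13+13·168 = 4368

168 13
56447 4368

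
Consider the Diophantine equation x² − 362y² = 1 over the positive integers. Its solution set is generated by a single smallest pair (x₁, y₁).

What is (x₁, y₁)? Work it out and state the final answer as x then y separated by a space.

d=362: √d = [19; 38] (ℓ=1, odd), read p_1/q_1
k=0  a_k=19  p_k/q_k = 19/1
k=1  a_k=38  p_k/q_k = 723/38
(x₁, y₁) = (723, 38);  723² − 362·38² = 1 ✓

723 38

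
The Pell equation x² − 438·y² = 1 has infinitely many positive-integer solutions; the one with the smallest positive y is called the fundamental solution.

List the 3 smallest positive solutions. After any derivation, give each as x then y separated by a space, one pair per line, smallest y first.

293 14
171697 8204
100614149 4807530

√438 → a₀=20, period (1,12,1,40); ℓ=4 even so k=3
k=0  a_k=20  p_k/q_k = 20/1
k=1  a_k=1  p_k/q_k = 21/1
k=2  a_k=12  p_k/q_k = 272/13
k=3  a_k=1  p_k/q_k = 293/14
fundamental: x₁=293, y₁=14  (since 85849 − 438·196 = 1)
n=2: (293,14)∘(293,14) = (293·293+438·14·14, 293·14+14·293) = (171697,8204)
n=3: (171697,8204)∘(293,14) = (293·171697+438·14·8204, 293·8204+14·171697) = (100614149,4807530)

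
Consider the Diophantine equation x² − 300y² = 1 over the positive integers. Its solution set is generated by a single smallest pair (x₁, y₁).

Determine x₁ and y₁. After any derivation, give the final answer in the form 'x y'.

1351 78

d=300: √d = [17; 3,8,3,34] (ℓ=4, even), read p_3/q_3
step 0: (17, 1)  from 17·(1,0) + (0,1)
…
step 2: (433, 25)  from 8·(52,3) + (17,1)
step 3: (1351, 78)  from 3·(433,25) + (52,3)
→ (1351, 78).  Check: 1351²=1825201, 300·78²=1825200, difference 1.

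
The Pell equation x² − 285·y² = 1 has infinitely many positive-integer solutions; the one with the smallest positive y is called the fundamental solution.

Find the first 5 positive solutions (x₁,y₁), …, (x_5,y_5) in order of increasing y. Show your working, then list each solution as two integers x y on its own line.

√285 = [16; 1,7,2,7,1,32, …], period ℓ=6 (even) → k=5
i=0: a=16 ⇒ p=16, q=1
i=1: a=1 ⇒ p=17, q=1
…
i=3: a=2 ⇒ p=287, q=17
i=4: a=7 ⇒ p=2144, q=127
i=5: a=1 ⇒ p=2431, q=144
(x₁, y₁) = (2431, 144);  2431² − 285·144² = 1 ✓
k=2:  x_2 = 2431·2431+285·144·144 = 11819521,  y_2 = 2431·144+144·2431 = 700128
k=3:  x_3 = 2431·11819521+285·144·700128 = 57466508671,  y_3 = 2431·700128+144·11819521 = 3404022192
k=4:  x_4 = 2431·57466508671+285·144·3404022192 = 279402153338881,  y_4 = 2431·3404022192+144·57466508671 = 16550355197376
k=5:  x_5 = 2431·279402153338881+285·144·16550355197376 = 1358453212067130751,  y_5 = 2431·16550355197376+144·279402153338881 = 80467823565619920

2431 144
11819521 700128
57466508671 3404022192
279402153338881 16550355197376
1358453212067130751 80467823565619920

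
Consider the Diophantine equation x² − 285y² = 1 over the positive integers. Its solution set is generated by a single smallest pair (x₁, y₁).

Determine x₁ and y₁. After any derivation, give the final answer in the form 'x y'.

2431 144

√285 → a₀=16, period (1,7,2,7,1,32); ℓ=6 even so k=5
step 0: (16, 1)  from 16·(1,0) + (0,1)
…
step 4: (2144, 127)  from 7·(287,17) + (135,8)
step 5: (2431, 144)  from 1·(2144,127) + (287,17)
→ (2431, 144).  Check: 2431²=5909761, 285·144²=5909760, difference 1.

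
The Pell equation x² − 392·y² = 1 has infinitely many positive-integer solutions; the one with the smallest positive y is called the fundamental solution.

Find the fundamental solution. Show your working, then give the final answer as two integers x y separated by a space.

99 5

√392 → a₀=19, period (1,3,1,38); ℓ=4 even so k=3
k=0  a_k=19  p_k/q_k = 19/1
k=1  a_k=1  p_k/q_k = 20/1
k=2  a_k=3  p_k/q_k = 79/4
k=3  a_k=1  p_k/q_k = 99/5
fundamental: x₁=99, y₁=5  (since 9801 − 392·25 = 1)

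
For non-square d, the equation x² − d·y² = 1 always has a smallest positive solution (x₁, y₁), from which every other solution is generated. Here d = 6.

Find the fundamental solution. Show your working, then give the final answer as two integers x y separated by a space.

d=6: √d = [2; 2,4] (ℓ=2, even), read p_1/q_1
step 0: (2, 1)  from 2·(1,0) + (0,1)
step 1: (5, 2)  from 2·(2,1) + (1,0)
fundamental: x₁=5, y₁=2  (since 25 − 6·4 = 1)

5 2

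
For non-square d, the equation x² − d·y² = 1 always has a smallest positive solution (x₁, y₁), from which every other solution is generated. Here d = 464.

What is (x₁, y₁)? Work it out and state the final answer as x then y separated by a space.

d=464: √d = [21; 1,1,5,1,1,1,5,1,1,42] (ℓ=10, even), read p_9/q_9
a_0=21:  p_0=21·1+0=21,  q_0=21·0+1=1
…
a_3=5:  p_3=5·43+22=237,  q_3=5·2+1=11
…
a_7=5:  p_7=5·797+517=4502,  q_7=5·37+24=209
a_8=1:  p_8=1·4502+797=5299,  q_8=1·209+37=246
a_9=1:  p_9=1·5299+4502=9801,  q_9=1·246+209=455
(x₁, y₁) = (9801, 455);  9801² − 464·455² = 1 ✓

9801 455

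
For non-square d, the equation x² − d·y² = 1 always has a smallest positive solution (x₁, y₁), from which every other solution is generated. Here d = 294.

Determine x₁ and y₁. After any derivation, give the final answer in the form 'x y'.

4801 280

√294 = [17; 6,1,4,1,6,34, …], period ℓ=6 (even) → k=5
i=0: a=17 ⇒ p=17, q=1
i=1: a=6 ⇒ p=103, q=6
…
i=4: a=1 ⇒ p=703, q=41
i=5: a=6 ⇒ p=4801, q=280
(x₁, y₁) = (4801, 280);  4801² − 294·280² = 1 ✓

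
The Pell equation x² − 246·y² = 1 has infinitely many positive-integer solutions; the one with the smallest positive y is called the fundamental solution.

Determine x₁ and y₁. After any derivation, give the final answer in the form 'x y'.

√246 → a₀=15, period (1,2,5,1,14,1,5,2,1,30); ℓ=10 even so k=9
step 0: (15, 1)  from 15·(1,0) + (0,1)
step 1: (16, 1)  from 1·(15,1) + (1,0)
step 2: (47, 3)  from 2·(16,1) + (15,1)
step 3: (251, 16)  from 5·(47,3) + (16,1)
step 4: (298, 19)  from 1·(251,16) + (47,3)
step 5: (4423, 282)  from 14·(298,19) + (251,16)
step 6: (4721, 301)  from 1·(4423,282) + (298,19)
step 7: (28028, 1787)  from 5·(4721,301) + (4423,282)
step 8: (60777, 3875)  from 2·(28028,1787) + (4721,301)
step 9: (88805, 5662)  from 1·(60777,3875) + (28028,1787)
(x₁, y₁) = (88805, 5662);  88805² − 246·5662² = 1 ✓

88805 5662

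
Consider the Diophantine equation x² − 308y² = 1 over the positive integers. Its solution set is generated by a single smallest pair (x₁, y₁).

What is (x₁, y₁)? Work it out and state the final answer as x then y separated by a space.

351 20

d=308: √d = [17; 1,1,4,1,1,34] (ℓ=6, even), read p_5/q_5
k=0  a_k=17  p_k/q_k = 17/1
…
k=3  a_k=4  p_k/q_k = 158/9
k=4  a_k=1  p_k/q_k = 193/11
k=5  a_k=1  p_k/q_k = 351/20
→ (351, 20).  Check: 351²=123201, 308·20²=123200, difference 1.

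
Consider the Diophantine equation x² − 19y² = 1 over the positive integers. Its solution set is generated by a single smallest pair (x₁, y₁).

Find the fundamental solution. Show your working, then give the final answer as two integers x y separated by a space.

170 39

d=19: √d = [4; 2,1,3,1,2,8] (ℓ=6, even), read p_5/q_5
k=0  a_k=4  p_k/q_k = 4/1
…
k=3  a_k=3  p_k/q_k = 48/11
k=4  a_k=1  p_k/q_k = 61/14
k=5  a_k=2  p_k/q_k = 170/39
→ (170, 39).  Check: 170²=28900, 19·39²=28899, difference 1.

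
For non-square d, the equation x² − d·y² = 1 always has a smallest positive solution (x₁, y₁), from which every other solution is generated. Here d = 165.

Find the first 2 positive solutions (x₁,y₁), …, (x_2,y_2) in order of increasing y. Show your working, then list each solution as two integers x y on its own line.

1079 84
2328481 181272

d=165: √d = [12; 1,5,2,5,1,24] (ℓ=6, even), read p_5/q_5
a_0=12:  p_0=12·1+0=12,  q_0=12·0+1=1
…
a_2=5:  p_2=5·13+12=77,  q_2=5·1+1=6
…
a_4=5:  p_4=5·167+77=912,  q_4=5·13+6=71
a_5=1:  p_5=1·912+167=1079,  q_5=1·71+13=84
→ (1079, 84).  Check: 1079²=1164241, 165·84²=1164240, difference 1.
n=2: (1079,84)∘(1079,84) = (1079·1079+165·84·84, 1079·84+84·1079) = (2328481,181272)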